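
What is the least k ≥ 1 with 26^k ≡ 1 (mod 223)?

74

Since 26 ∈ (Z/223Z)^×, its order divides φ(223) = 223 − 1 = 222 = 2 · 3 · 37.
Divisors of 222: 1, 2, 3, 6, 37, 74, 111, 222.
Evaluate successive powers at the divisors of 222:
26^1 ≡ 26 (mod 223)
26^2 ≡ 7 (mod 223)
26^3 ≡ 182 (mod 223)
26^6 ≡ 120 (mod 223)
26^37 ≡ 222 (mod 223)
26^74 ≡ 1 (mod 223) ✓
Therefore the multiplicative order of 26 modulo 223 is 74.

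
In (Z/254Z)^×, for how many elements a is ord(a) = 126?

36

φ(254) = φ(2)·φ(127) = 1·126 = 126 = 2 · 3^2 · 7.
In a cyclic group of order 126, there are φ(d) elements of order d for each divisor d of 126, and zero for non-divisors.
126 = 2 · 3^2 · 7 divides 126, and φ(126) = 36.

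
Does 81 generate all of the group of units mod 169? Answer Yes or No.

No

φ(169) = φ(13^2) = 13·(13−1) = 156 = 2^2 · 3 · 13.
81 is a primitive root mod 169 iff 81^(φ(169)/q) ≢ 1 for every prime q | φ(169), i.e. q ∈ {2, 3, 13}.
81^78 ≡ 1 (mod 169)  [q = 2: ≡ 1 ✗]
81^52 ≡ 146 (mod 169)  [q = 3: ≢ 1 ✓]
81^12 ≡ 79 (mod 169)  [q = 13: ≢ 1 ✓]
The check at q = 2 fails, so 81 generates a proper subgroup.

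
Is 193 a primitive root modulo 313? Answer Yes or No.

Yes

φ(313) = 313 − 1 = 312 = 2^3 · 3 · 13.
An element g generates (Z/313Z)^× iff g^(312/q) ≢ 1 (mod 313) for each prime q ∈ {2, 3, 13}.
193^156 ≡ 312 (mod 313)  [q = 2: ≢ 1 ✓]
193^104 ≡ 98 (mod 313)  [q = 3: ≢ 1 ✓]
193^24 ≡ 27 (mod 313)  [q = 13: ≢ 1 ✓]
All checks pass, so 193 has order 312 and is a primitive root modulo 313.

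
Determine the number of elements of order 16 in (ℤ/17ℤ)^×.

8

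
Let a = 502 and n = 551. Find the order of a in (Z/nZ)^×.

The order of 502 must divide φ(551) = φ(19·29) = (19−1)·(29−1) = 18·28 = 504 = 2^3 · 3^2 · 7.
Divisors of 504: 1, 2, 3, 4, 6, 7, 8, 9, 12, 14, 18, 21, 24, 28, 36, 42, 56, 63, 72, 84, 126, 168, 252, 504.
Test each divisor d:
502^1 ≡ 502 (mod 551)
502^2 ≡ 197 (mod 551)
502^3 ≡ 265 (mod 551)
502^4 ≡ 239 (mod 551)
502^6 ≡ 248 (mod 551)
502^7 ≡ 521 (mod 551)
502^8 ≡ 368 (mod 551)
502^9 ≡ 151 (mod 551)
502^12 ≡ 343 (mod 551)
502^14 ≡ 349 (mod 551)
502^18 ≡ 210 (mod 551)
502^21 ≡ 550 (mod 551)
502^24 ≡ 286 (mod 551)
502^28 ≡ 30 (mod 551)
502^36 ≡ 20 (mod 551)
502^42 ≡ 1 (mod 551) ✓
Hence ord(502) = 42.

42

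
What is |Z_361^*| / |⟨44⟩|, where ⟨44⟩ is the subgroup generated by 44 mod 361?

The order of 44 must divide φ(361) = φ(19^2) = 19·(19−1) = 342 = 2 · 3^2 · 19.
Divisors of 342: 1, 2, 3, 6, 9, 18, 19, 38, 57, 114, 171, 342.
Check 44^d mod 361 for each divisor in increasing order:
44^1 ≡ 44 (mod 361)
44^2 ≡ 131 (mod 361)
44^3 ≡ 349 (mod 361)
44^6 ≡ 144 (mod 361)
44^9 ≡ 77 (mod 361)
44^18 ≡ 153 (mod 361)
44^19 ≡ 234 (mod 361)
44^38 ≡ 245 (mod 361)
44^57 ≡ 292 (mod 361)
44^114 ≡ 68 (mod 361)
44^171 ≡ 1 (mod 361) ✓
So ord_361(44) = 171, hence |⟨44⟩| = 171.
[(Z/361Z)^× : ⟨44⟩] = 342/171 = 2.

2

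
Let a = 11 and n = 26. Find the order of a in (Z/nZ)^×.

The order of 11 must divide φ(26) = φ(2)·φ(13) = 1·12 = 12 = 2^2 · 3.
Divisors of 12: 1, 2, 3, 4, 6, 12.
Test each divisor d:
11^1 ≡ 11 (mod 26)
11^2 ≡ 17 (mod 26)
11^3 ≡ 5 (mod 26)
11^4 ≡ 3 (mod 26)
11^6 ≡ 25 (mod 26)
11^12 ≡ 1 (mod 26) ✓
So ord_26(11) = 12.

12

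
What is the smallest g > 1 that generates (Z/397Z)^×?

φ(397) = 397 − 1 = 396 = 2^2 · 3^2 · 11.
Test candidates g = 2, 3, … against the prime factors q ∈ {2, 3, 11} of φ(397): g is a generator iff g^(396/q) ≢ 1 for every such q.
g = 2: 2^198 ≡ 396; 2^132 ≡ 1 — hits 1, so not a primitive root.
g = 3: 3^198 ≡ 1 — hits 1, so not a primitive root.
g = 4: 4^198 ≡ 1 — hits 1, so not a primitive root.
g = 5: 5^198 ≡ 396; 5^132 ≡ 362; 5^36 ≡ 290 — none is 1, so 5 is a primitive root.
Hence the least primitive root of 397 is 5.

5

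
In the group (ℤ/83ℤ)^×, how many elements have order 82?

φ(83) = 83 − 1 = 82 = 2 · 41.
In a cyclic group of order 82, there are φ(d) elements of order d for each divisor d of 82, and zero for non-divisors.
82 = 2 · 41 divides 82, and φ(82) = 40.

40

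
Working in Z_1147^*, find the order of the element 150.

36

By Lagrange's theorem, ord_1147(150) divides φ(1147) = φ(31·37) = (31−1)·(37−1) = 30·36 = 1080 = 2^3 · 3^3 · 5.
Divisors of 1080: 1, 2, 3, 4, 5, 6, 8, 9, 10, 12, 15, 18, 20, 24, 27, 30, 36, 40, 45, 54, 60, 72, 90, 108, 120, 135, 180, 216, 270, 360, 540, 1080.
Evaluate successive powers at the divisors of 1080:
150^1 ≡ 150
150^2 ≡ 707
150^3 ≡ 526
150^4 ≡ 904
150^5 ≡ 254
150^6 ≡ 249
150^8 ≡ 552
150^9 ≡ 216
150^10 ≡ 284
150^12 ≡ 63
150^15 ≡ 1022
150^18 ≡ 776
150^20 ≡ 366
150^24 ≡ 528
150^27 ≡ 154
150^30 ≡ 714
150^36 ≡ 1
The smallest such exponent is 36, so the order of 150 is 36.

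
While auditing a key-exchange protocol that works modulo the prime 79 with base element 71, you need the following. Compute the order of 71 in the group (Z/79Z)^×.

The order of 71 must divide φ(79) = 79 − 1 = 78 = 2 · 3 · 13.
Divisors of 78: 1, 2, 3, 6, 13, 26, 39, 78.
Check 71^d mod 79 for each divisor in increasing order:
71^1 ≡ 71 (mod 79)
71^2 ≡ 64 (mod 79)
71^3 ≡ 41 (mod 79)
71^6 ≡ 22 (mod 79)
71^13 ≡ 78 (mod 79)
71^26 ≡ 1 (mod 79) ✓
So ord_79(71) = 26.

26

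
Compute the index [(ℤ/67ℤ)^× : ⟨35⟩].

ord(35) | φ(67) = 67 − 1 = 66 = 2 · 3 · 11.
Divisors of 66: 1, 2, 3, 6, 11, 22, 33, 66.
Test each divisor d:
35^1 ≡ 35 (mod 67)
35^2 ≡ 19 (mod 67)
35^3 ≡ 62 (mod 67)
35^6 ≡ 25 (mod 67)
35^11 ≡ 37 (mod 67)
35^22 ≡ 29 (mod 67)
35^33 ≡ 1 (mod 67) ✓
The order of 35 is 33, so the subgroup it generates has 33 elements.
[(Z/67Z)^× : ⟨35⟩] = 66/33 = 2.

2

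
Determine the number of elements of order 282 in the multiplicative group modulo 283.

φ(283) = 283 − 1 = 282 = 2 · 3 · 47.
(Z/283Z)^× is cyclic (|G| = 282); a cyclic group of order m has exactly φ(d) elements of each order d | m, and none otherwise.
282 = 2 · 3 · 47 divides 282, and φ(282) = 92.

92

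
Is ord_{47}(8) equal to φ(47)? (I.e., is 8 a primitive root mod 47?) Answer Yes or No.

No

φ(47) = 47 − 1 = 46 = 2 · 23.
8 is a primitive root mod 47 iff 8^(φ(47)/q) ≢ 1 for every prime q | φ(47), i.e. q ∈ {2, 23}.
8^23 ≡ 1 (mod 47)  [q = 2: ≡ 1 ✗]
8^2 ≡ 17 (mod 47)  [q = 23: ≢ 1 ✓]
Since 8^23 ≡ 1, the order of 8 divides 23 < 46, so 8 is not a primitive root.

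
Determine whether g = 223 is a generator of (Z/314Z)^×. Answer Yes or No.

φ(314) = φ(2)·φ(157) = 1·156 = 156 = 2^2 · 3 · 13.
223 is a primitive root mod 314 iff 223^(φ(314)/q) ≢ 1 for every prime q | φ(314), i.e. q ∈ {2, 3, 13}.
223^78 ≡ 313 (mod 314)  [q = 2: ≢ 1 ✓]
223^52 ≡ 301 (mod 314)  [q = 3: ≢ 1 ✓]
223^12 ≡ 153 (mod 314)  [q = 13: ≢ 1 ✓]
All checks pass, so 223 has order 156 and is a primitive root modulo 314.

Yes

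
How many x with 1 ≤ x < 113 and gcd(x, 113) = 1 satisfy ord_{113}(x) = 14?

6

φ(113) = 113 − 1 = 112 = 2^4 · 7.
Since (Z/113Z)^× is cyclic of order 112, the number of elements of order d is φ(d) when d | 112 and 0 otherwise.
14 = 2 · 7 divides 112, and φ(14) = 6.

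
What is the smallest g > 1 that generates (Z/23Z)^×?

5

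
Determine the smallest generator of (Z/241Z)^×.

φ(241) = 241 − 1 = 240 = 2^4 · 3 · 5.
g is a primitive root iff g^(240/q) ≢ 1 (mod 241) for each prime q ∈ {2, 3, 5}.
g = 2: 2^120 ≡ 1 — hits 1, so not a primitive root.
g = 3: 3^120 ≡ 1 — hits 1, so not a primitive root.
g = 4: 4^120 ≡ 1 — hits 1, so not a primitive root.
g = 5: 5^120 ≡ 1 — hits 1, so not a primitive root.
g = 6: 6^120 ≡ 1 — hits 1, so not a primitive root.
g = 7: 7^120 ≡ 240; 7^80 ≡ 15; 7^48 ≡ 91 — none is 1, so 7 is a primitive root.
The smallest primitive root modulo 241 is 7.

7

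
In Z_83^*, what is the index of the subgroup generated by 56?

1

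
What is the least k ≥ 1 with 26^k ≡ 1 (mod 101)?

100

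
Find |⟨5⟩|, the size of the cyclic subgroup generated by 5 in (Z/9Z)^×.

ord(5) | φ(9) = φ(3^2) = 3·(3−1) = 6 = 2 · 3.
Divisors of 6: 1, 2, 3, 6.
Test each divisor d:
5^1 ≡ 5 (mod 9)
5^2 ≡ 7 (mod 9)
5^3 ≡ 8 (mod 9)
5^6 ≡ 1 (mod 9) ✓
So ord_9(5) = 6.

6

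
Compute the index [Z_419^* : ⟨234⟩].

1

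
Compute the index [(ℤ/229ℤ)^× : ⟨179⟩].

ord(179) | φ(229) = 229 − 1 = 228 = 2^2 · 3 · 19.
Divisors of 228: 1, 2, 3, 4, 6, 12, 19, 38, 57, 76, 114, 228.
Test each divisor d:
179^1 ≡ 179
179^2 ≡ 210
179^3 ≡ 34
179^4 ≡ 132
179^6 ≡ 11
179^12 ≡ 121
179^19 ≡ 89
179^38 ≡ 135
179^57 ≡ 107
179^76 ≡ 134
179^114 ≡ 228
179^228 ≡ 1
Thus |⟨179⟩| = ord(179) = 228.
[(Z/229Z)^× : ⟨179⟩] = 228/228 = 1.

1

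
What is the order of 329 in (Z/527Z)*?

240

Since 329 ∈ (Z/527Z)^×, its order divides φ(527) = φ(17·31) = (17−1)·(31−1) = 16·30 = 480 = 2^5 · 3 · 5.
Divisors of 480: 1, 2, 3, 4, 5, 6, 8, 10, 12, 15, 16, 20, 24, 30, 32, 40, 48, 60, 80, 96, 120, 160, 240, 480.
Test each divisor d:
329^1 ≡ 329
329^2 ≡ 206
329^3 ≡ 318
329^4 ≡ 276
329^5 ≡ 160
329^6 ≡ 467
329^8 ≡ 288
329^10 ≡ 304
329^12 ≡ 438
329^15 ≡ 156
329^16 ≡ 205
329^20 ≡ 191
329^24 ≡ 16
329^30 ≡ 94
329^32 ≡ 392
329^40 ≡ 118
329^48 ≡ 256
329^60 ≡ 404
329^80 ≡ 222
329^96 ≡ 188
329^120 ≡ 373
329^160 ≡ 273
329^240 ≡ 1
Therefore the multiplicative order of 329 modulo 527 is 240.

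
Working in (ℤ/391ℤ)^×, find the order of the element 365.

88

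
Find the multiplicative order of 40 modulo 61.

12

The order of 40 must divide φ(61) = 61 − 1 = 60 = 2^2 · 3 · 5.
Divisors of 60: 1, 2, 3, 4, 5, 6, 10, 12, 15, 20, 30, 60.
Evaluate successive powers at the divisors of 60:
40^1 ≡ 40
40^2 ≡ 14
40^3 ≡ 11
40^4 ≡ 13
40^5 ≡ 32
40^6 ≡ 60
40^10 ≡ 48
40^12 ≡ 1
The smallest such exponent is 12, so the order of 40 is 12.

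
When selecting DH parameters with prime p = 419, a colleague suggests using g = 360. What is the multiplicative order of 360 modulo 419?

22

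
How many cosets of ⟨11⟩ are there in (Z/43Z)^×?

6

ord(11) | φ(43) = 43 − 1 = 42 = 2 · 3 · 7.
Divisors of 42: 1, 2, 3, 6, 7, 14, 21, 42.
Evaluate successive powers at the divisors of 42:
11^1 ≡ 11
11^2 ≡ 35
11^3 ≡ 41
11^6 ≡ 4
11^7 ≡ 1
The order of 11 is 7, so the subgroup it generates has 7 elements.
Index = |(Z/43Z)^×| / |⟨11⟩| = 42 / 7 = 6.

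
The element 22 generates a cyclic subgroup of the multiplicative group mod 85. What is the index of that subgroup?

4

The order of 22 must divide φ(85) = φ(5·17) = (5−1)·(17−1) = 4·16 = 64 = 2^6.
Divisors of 64: 1, 2, 4, 8, 16, 32, 64.
Compute 22^d (mod 85) for the divisors d until we hit 1:
22^1 ≡ 22 (mod 85)
22^2 ≡ 59 (mod 85)
22^4 ≡ 81 (mod 85)
22^8 ≡ 16 (mod 85)
22^16 ≡ 1 (mod 85) ✓
The order of 22 is 16, so the subgroup it generates has 16 elements.
Index = |(Z/85Z)^×| / |⟨22⟩| = 64 / 16 = 4.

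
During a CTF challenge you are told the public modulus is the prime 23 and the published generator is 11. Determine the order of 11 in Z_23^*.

ord(11) | φ(23) = 23 − 1 = 22 = 2 · 11.
Divisors of 22: 1, 2, 11, 22.
Test each divisor d:
11^1 ≡ 11
11^2 ≡ 6
11^11 ≡ 22
11^22 ≡ 1
Hence ord(11) = 22.

22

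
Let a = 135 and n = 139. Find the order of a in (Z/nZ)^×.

The order of 135 must divide φ(139) = 139 − 1 = 138 = 2 · 3 · 23.
Divisors of 138: 1, 2, 3, 6, 23, 46, 69, 138.
Compute 135^d (mod 139) for the divisors d until we hit 1:
135^1 ≡ 135 (mod 139)
135^2 ≡ 16 (mod 139)
135^3 ≡ 75 (mod 139)
135^6 ≡ 65 (mod 139)
135^23 ≡ 43 (mod 139)
135^46 ≡ 42 (mod 139)
135^69 ≡ 138 (mod 139)
135^138 ≡ 1 (mod 139) ✓
So ord_139(135) = 138.

138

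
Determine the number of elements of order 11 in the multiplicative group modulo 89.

φ(89) = 89 − 1 = 88 = 2^3 · 11.
In a cyclic group of order 88, there are φ(d) elements of order d for each divisor d of 88, and zero for non-divisors.
11 | 88, and φ(11) = 11 − 1 = 10.

10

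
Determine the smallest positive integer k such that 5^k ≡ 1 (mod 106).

52

Since 5 ∈ (Z/106Z)^×, its order divides φ(106) = φ(2)·φ(53) = 1·52 = 52 = 2^2 · 13.
Divisors of 52: 1, 2, 4, 13, 26, 52.
Check 5^d mod 106 for each divisor in increasing order:
5^1 ≡ 5 (mod 106)
5^2 ≡ 25 (mod 106)
5^4 ≡ 95 (mod 106)
5^13 ≡ 23 (mod 106)
5^26 ≡ 105 (mod 106)
5^52 ≡ 1 (mod 106) ✓
Hence ord(5) = 52.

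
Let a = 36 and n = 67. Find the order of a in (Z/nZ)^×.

33

ord(36) | φ(67) = 67 − 1 = 66 = 2 · 3 · 11.
Divisors of 66: 1, 2, 3, 6, 11, 22, 33, 66.
Compute 36^d (mod 67) for the divisors d until we hit 1:
36^1 ≡ 36
36^2 ≡ 23
36^3 ≡ 24
36^6 ≡ 40
36^11 ≡ 37
36^22 ≡ 29
36^33 ≡ 1
Hence ord(36) = 33.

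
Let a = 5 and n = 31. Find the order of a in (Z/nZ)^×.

By Lagrange's theorem, ord_31(5) divides φ(31) = 31 − 1 = 30 = 2 · 3 · 5.
Divisors of 30: 1, 2, 3, 5, 6, 10, 15, 30.
Evaluate successive powers at the divisors of 30:
5^1 ≡ 5 (mod 31)
5^2 ≡ 25 (mod 31)
5^3 ≡ 1 (mod 31) ✓
So ord_31(5) = 3.

3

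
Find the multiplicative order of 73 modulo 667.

308

Since 73 ∈ (Z/667Z)^×, its order divides φ(667) = φ(23·29) = (23−1)·(29−1) = 22·28 = 616 = 2^3 · 7 · 11.
Divisors of 616: 1, 2, 4, 7, 8, 11, 14, 22, 28, 44, 56, 77, 88, 154, 308, 616.
Evaluate successive powers at the divisors of 616:
73^1 ≡ 73
73^2 ≡ 660
73^4 ≡ 49
73^7 ≡ 307
73^8 ≡ 400
73^11 ≡ 369
73^14 ≡ 202
73^22 ≡ 93
73^28 ≡ 117
73^44 ≡ 645
73^56 ≡ 349
73^77 ≡ 70
73^88 ≡ 484
73^154 ≡ 231
73^308 ≡ 1
The smallest such exponent is 308, so the order of 73 is 308.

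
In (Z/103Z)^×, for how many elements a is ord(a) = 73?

0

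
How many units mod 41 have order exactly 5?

4

φ(41) = 41 − 1 = 40 = 2^3 · 5.
Since (Z/41Z)^× is cyclic of order 40, the number of elements of order d is φ(d) when d | 40 and 0 otherwise.
5 | 40, and φ(5) = 5 − 1 = 4.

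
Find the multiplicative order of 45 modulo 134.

22

By Lagrange's theorem, ord_134(45) divides φ(134) = φ(2)·φ(67) = 1·66 = 66 = 2 · 3 · 11.
Divisors of 66: 1, 2, 3, 6, 11, 22, 33, 66.
Check 45^d mod 134 for each divisor in increasing order:
45^1 ≡ 45
45^2 ≡ 15
45^3 ≡ 5
45^6 ≡ 25
45^11 ≡ 133
45^22 ≡ 1
Therefore the multiplicative order of 45 modulo 134 is 22.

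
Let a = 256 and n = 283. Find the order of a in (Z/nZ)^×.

47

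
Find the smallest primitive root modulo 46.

5

φ(46) = φ(2)·φ(23) = 1·22 = 22 = 2 · 11.
g is a primitive root iff g^(22/q) ≢ 1 (mod 46) for each prime q ∈ {2, 11}.
g = 2: gcd(2, 46) = 2 > 1, not a unit — skip.
g = 3: 3^11 ≡ 1 — hits 1, so not a primitive root.
g = 4: gcd(4, 46) = 2 > 1, not a unit — skip.
g = 5: 5^11 ≡ 45; 5^2 ≡ 25 — none is 1, so 5 is a primitive root.
So 5 is the smallest generator of (Z/46Z)^×.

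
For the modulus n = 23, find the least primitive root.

5

φ(23) = 23 − 1 = 22 = 2 · 11.
Test candidates g = 2, 3, … against the prime factors q ∈ {2, 11} of φ(23): g is a generator iff g^(22/q) ≢ 1 for every such q.
g = 2: 2^11 ≡ 1 — hits 1, so not a primitive root.
g = 3: 3^11 ≡ 1 — hits 1, so not a primitive root.
g = 4: 4^11 ≡ 1 — hits 1, so not a primitive root.
g = 5: 5^11 ≡ 22; 5^2 ≡ 2 — none is 1, so 5 is a primitive root.
So 5 is the smallest generator of (Z/23Z)^×.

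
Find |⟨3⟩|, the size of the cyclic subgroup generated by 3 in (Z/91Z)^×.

6

The order of 3 must divide φ(91) = φ(7·13) = (7−1)·(13−1) = 6·12 = 72 = 2^3 · 3^2.
Divisors of 72: 1, 2, 3, 4, 6, 8, 9, 12, 18, 24, 36, 72.
Test each divisor d:
3^1 ≡ 3 (mod 91)
3^2 ≡ 9 (mod 91)
3^3 ≡ 27 (mod 91)
3^4 ≡ 81 (mod 91)
3^6 ≡ 1 (mod 91) ✓
Hence ord(3) = 6.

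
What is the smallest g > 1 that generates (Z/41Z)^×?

φ(41) = 41 − 1 = 40 = 2^3 · 5.
Test candidates g = 2, 3, … against the prime factors q ∈ {2, 5} of φ(41): g is a generator iff g^(40/q) ≢ 1 for every such q.
g = 2: 2^20 ≡ 1 — hits 1, so not a primitive root.
g = 3: 3^20 ≡ 40; 3^8 ≡ 1 — hits 1, so not a primitive root.
g = 4: 4^20 ≡ 1 — hits 1, so not a primitive root.
g = 5: 5^20 ≡ 1 — hits 1, so not a primitive root.
g = 6: 6^20 ≡ 40; 6^8 ≡ 10 — none is 1, so 6 is a primitive root.
So 6 is the smallest generator of (Z/41Z)^×.

6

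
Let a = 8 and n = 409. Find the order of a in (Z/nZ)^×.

ord(8) | φ(409) = 409 − 1 = 408 = 2^3 · 3 · 17.
Divisors of 408: 1, 2, 3, 4, 6, 8, 12, 17, 24, 34, 51, 68, 102, 136, 204, 408.
Compute 8^d (mod 409) for the divisors d until we hit 1:
8^1 ≡ 8 (mod 409)
8^2 ≡ 64 (mod 409)
8^3 ≡ 103 (mod 409)
8^4 ≡ 6 (mod 409)
8^6 ≡ 384 (mod 409)
8^8 ≡ 36 (mod 409)
8^12 ≡ 216 (mod 409)
8^17 ≡ 143 (mod 409)
8^24 ≡ 30 (mod 409)
8^34 ≡ 408 (mod 409)
8^51 ≡ 266 (mod 409)
8^68 ≡ 1 (mod 409) ✓
Therefore the multiplicative order of 8 modulo 409 is 68.

68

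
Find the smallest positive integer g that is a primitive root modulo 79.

φ(79) = 79 − 1 = 78 = 2 · 3 · 13.
Test candidates g = 2, 3, … against the prime factors q ∈ {2, 3, 13} of φ(79): g is a generator iff g^(78/q) ≢ 1 for every such q.
g = 2: 2^39 ≡ 1 — hits 1, so not a primitive root.
g = 3: 3^39 ≡ 78; 3^26 ≡ 23; 3^6 ≡ 18 — none is 1, so 3 is a primitive root.
The smallest primitive root modulo 79 is 3.

3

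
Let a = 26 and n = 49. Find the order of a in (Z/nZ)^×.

42

By Lagrange's theorem, ord_49(26) divides φ(49) = φ(7^2) = 7·(7−1) = 42 = 2 · 3 · 7.
Divisors of 42: 1, 2, 3, 6, 7, 14, 21, 42.
Test each divisor d:
26^1 ≡ 26 (mod 49)
26^2 ≡ 39 (mod 49)
26^3 ≡ 34 (mod 49)
26^6 ≡ 29 (mod 49)
26^7 ≡ 19 (mod 49)
26^14 ≡ 18 (mod 49)
26^21 ≡ 48 (mod 49)
26^42 ≡ 1 (mod 49) ✓
So ord_49(26) = 42.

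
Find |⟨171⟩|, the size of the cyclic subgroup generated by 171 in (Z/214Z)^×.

53

By Lagrange's theorem, ord_214(171) divides φ(214) = φ(2)·φ(107) = 1·106 = 106 = 2 · 53.
Divisors of 106: 1, 2, 53, 106.
Evaluate successive powers at the divisors of 106:
171^1 ≡ 171 (mod 214)
171^2 ≡ 137 (mod 214)
171^53 ≡ 1 (mod 214) ✓
Hence ord(171) = 53.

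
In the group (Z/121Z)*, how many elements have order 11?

10

φ(121) = φ(11^2) = 11·(11−1) = 110 = 2 · 5 · 11.
Since (Z/121Z)^× is cyclic of order 110, the number of elements of order d is φ(d) when d | 110 and 0 otherwise.
11 | 110, and φ(11) = 11 − 1 = 10.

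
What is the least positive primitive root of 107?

2

φ(107) = 107 − 1 = 106 = 2 · 53.
Test candidates g = 2, 3, … against the prime factors q ∈ {2, 53} of φ(107): g is a generator iff g^(106/q) ≢ 1 for every such q.
g = 2: 2^53 ≡ 106; 2^2 ≡ 4 — none is 1, so 2 is a primitive root.
So 2 is the smallest generator of (Z/107Z)^×.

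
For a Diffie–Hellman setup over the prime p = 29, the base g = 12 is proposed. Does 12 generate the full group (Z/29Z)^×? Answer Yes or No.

φ(29) = 29 − 1 = 28 = 2^2 · 7.
Test 12^(28/q) mod 29 for each prime factor q of 28:
12^14 ≡ 28 (mod 29)  [q = 2: ≢ 1 ✓]
12^4 ≡ 1 (mod 29)  [q = 7: ≡ 1 ✗]
12^4 ≡ 1 shows ord(12) | 4, strictly less than φ(29); not a primitive root.

No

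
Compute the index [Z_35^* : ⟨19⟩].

The order of 19 must divide φ(35) = φ(5·7) = (5−1)·(7−1) = 4·6 = 24 = 2^3 · 3.
Divisors of 24: 1, 2, 3, 4, 6, 8, 12, 24.
Test each divisor d:
19^1 ≡ 19 (mod 35)
19^2 ≡ 11 (mod 35)
19^3 ≡ 34 (mod 35)
19^4 ≡ 16 (mod 35)
19^6 ≡ 1 (mod 35) ✓
Thus |⟨19⟩| = ord(19) = 6.
Index = |(Z/35Z)^×| / |⟨19⟩| = 24 / 6 = 4.

4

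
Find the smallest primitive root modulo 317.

2

φ(317) = 317 − 1 = 316 = 2^2 · 79.
Test candidates g = 2, 3, … against the prime factors q ∈ {2, 79} of φ(317): g is a generator iff g^(316/q) ≢ 1 for every such q.
g = 2: 2^158 ≡ 316; 2^4 ≡ 16 — none is 1, so 2 is a primitive root.
The smallest primitive root modulo 317 is 2.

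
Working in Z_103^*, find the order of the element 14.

17

Since 14 ∈ (Z/103Z)^×, its order divides φ(103) = 103 − 1 = 102 = 2 · 3 · 17.
Divisors of 102: 1, 2, 3, 6, 17, 34, 51, 102.
Test each divisor d:
14^1 ≡ 14 (mod 103)
14^2 ≡ 93 (mod 103)
14^3 ≡ 66 (mod 103)
14^6 ≡ 30 (mod 103)
14^17 ≡ 1 (mod 103) ✓
The smallest such exponent is 17, so the order of 14 is 17.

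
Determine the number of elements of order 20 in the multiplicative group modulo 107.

0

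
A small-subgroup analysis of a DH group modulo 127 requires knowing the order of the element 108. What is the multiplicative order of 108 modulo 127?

Since 108 ∈ (Z/127Z)^×, its order divides φ(127) = 127 − 1 = 126 = 2 · 3^2 · 7.
Divisors of 126: 1, 2, 3, 6, 7, 9, 14, 18, 21, 42, 63, 126.
Check 108^d mod 127 for each divisor in increasing order:
108^1 ≡ 108
108^2 ≡ 107
108^3 ≡ 126
108^6 ≡ 1
So ord_127(108) = 6.

6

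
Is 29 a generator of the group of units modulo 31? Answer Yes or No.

No

φ(31) = 31 − 1 = 30 = 2 · 3 · 5.
It suffices to check that the order of 29 is not a proper divisor of 30: compute 29^(30/q) for q ∈ {2, 3, 5}.
29^15 ≡ 30 (mod 31)  [q = 2: ≢ 1 ✓]
29^10 ≡ 1 (mod 31)  [q = 3: ≡ 1 ✗]
29^6 ≡ 2 (mod 31)  [q = 5: ≢ 1 ✓]
29^10 ≡ 1 shows ord(29) | 10, strictly less than φ(31); not a primitive root.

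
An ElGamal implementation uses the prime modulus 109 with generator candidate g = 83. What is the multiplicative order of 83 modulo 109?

By Lagrange's theorem, ord_109(83) divides φ(109) = 109 − 1 = 108 = 2^2 · 3^3.
Divisors of 108: 1, 2, 3, 4, 6, 9, 12, 18, 27, 36, 54, 108.
Test each divisor d:
83^1 ≡ 83 (mod 109)
83^2 ≡ 22 (mod 109)
83^3 ≡ 82 (mod 109)
83^4 ≡ 48 (mod 109)
83^6 ≡ 75 (mod 109)
83^9 ≡ 46 (mod 109)
83^12 ≡ 66 (mod 109)
83^18 ≡ 45 (mod 109)
83^27 ≡ 108 (mod 109)
83^36 ≡ 63 (mod 109)
83^54 ≡ 1 (mod 109) ✓
The smallest such exponent is 54, so the order of 83 is 54.

54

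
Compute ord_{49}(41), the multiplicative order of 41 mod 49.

ord(41) | φ(49) = φ(7^2) = 7·(7−1) = 42 = 2 · 3 · 7.
Divisors of 42: 1, 2, 3, 6, 7, 14, 21, 42.
Check 41^d mod 49 for each divisor in increasing order:
41^1 ≡ 41
41^2 ≡ 15
41^3 ≡ 27
41^6 ≡ 43
41^7 ≡ 48
41^14 ≡ 1
So ord_49(41) = 14.

14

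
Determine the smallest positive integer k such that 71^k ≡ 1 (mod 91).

12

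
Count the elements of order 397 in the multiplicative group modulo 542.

φ(542) = φ(2)·φ(271) = 1·270 = 270 = 2 · 3^3 · 5.
Since (Z/542Z)^× is cyclic of order 270, the number of elements of order d is φ(d) when d | 270 and 0 otherwise.
397 does not divide 270, so no element of (Z/542Z)^× has order 397.

0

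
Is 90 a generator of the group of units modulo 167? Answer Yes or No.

φ(167) = 167 − 1 = 166 = 2 · 83.
An element g generates (Z/167Z)^× iff g^(166/q) ≢ 1 (mod 167) for each prime q ∈ {2, 83}.
90^83 ≡ 166 (mod 167)  [q = 2: ≢ 1 ✓]
90^2 ≡ 84 (mod 167)  [q = 83: ≢ 1 ✓]
Every test exponent gives a nontrivial residue, hence 90 generates the full group.

Yes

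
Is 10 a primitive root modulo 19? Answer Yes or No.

φ(19) = 19 − 1 = 18 = 2 · 3^2.
An element g generates (Z/19Z)^× iff g^(18/q) ≢ 1 (mod 19) for each prime q ∈ {2, 3}.
10^9 ≡ 18 (mod 19)  [q = 2: ≢ 1 ✓]
10^6 ≡ 11 (mod 19)  [q = 3: ≢ 1 ✓]
None equal 1, so ord_19(10) = 18: 10 is a primitive root.

Yes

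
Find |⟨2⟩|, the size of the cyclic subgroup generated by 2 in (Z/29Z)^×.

Since 2 ∈ (Z/29Z)^×, its order divides φ(29) = 29 − 1 = 28 = 2^2 · 7.
Divisors of 28: 1, 2, 4, 7, 14, 28.
Check 2^d mod 29 for each divisor in increasing order:
2^1 ≡ 2 (mod 29)
2^2 ≡ 4 (mod 29)
2^4 ≡ 16 (mod 29)
2^7 ≡ 12 (mod 29)
2^14 ≡ 28 (mod 29)
2^28 ≡ 1 (mod 29) ✓
So ord_29(2) = 28.

28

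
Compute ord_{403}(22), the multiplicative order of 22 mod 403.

30

By Lagrange's theorem, ord_403(22) divides φ(403) = φ(13·31) = (13−1)·(31−1) = 12·30 = 360 = 2^3 · 3^2 · 5.
Divisors of 360: 1, 2, 3, 4, 5, 6, 8, 9, 10, 12, 15, 18, 20, 24, 30, 36, 40, 45, 60, 72, 90, 120, 180, 360.
Compute 22^d (mod 403) for the divisors d until we hit 1:
22^1 ≡ 22
22^2 ≡ 81
22^3 ≡ 170
22^4 ≡ 113
22^5 ≡ 68
22^6 ≡ 287
22^8 ≡ 276
22^9 ≡ 27
22^10 ≡ 191
22^12 ≡ 157
22^15 ≡ 92
22^18 ≡ 326
22^20 ≡ 211
22^24 ≡ 66
22^30 ≡ 1
So ord_403(22) = 30.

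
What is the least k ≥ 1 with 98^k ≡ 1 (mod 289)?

68

ord(98) | φ(289) = φ(17^2) = 17·(17−1) = 272 = 2^4 · 17.
Divisors of 272: 1, 2, 4, 8, 16, 17, 34, 68, 136, 272.
Check 98^d mod 289 for each divisor in increasing order:
98^1 ≡ 98 (mod 289)
98^2 ≡ 67 (mod 289)
98^4 ≡ 154 (mod 289)
98^8 ≡ 18 (mod 289)
98^16 ≡ 35 (mod 289)
98^17 ≡ 251 (mod 289)
98^34 ≡ 288 (mod 289)
98^68 ≡ 1 (mod 289) ✓
Hence ord(98) = 68.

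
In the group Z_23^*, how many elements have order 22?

10

φ(23) = 23 − 1 = 22 = 2 · 11.
(Z/23Z)^× is cyclic (|G| = 22); a cyclic group of order m has exactly φ(d) elements of each order d | m, and none otherwise.
22 = 2 · 11 divides 22, and φ(22) = 10.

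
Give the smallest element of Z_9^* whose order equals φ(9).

2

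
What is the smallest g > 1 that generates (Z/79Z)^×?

3

φ(79) = 79 − 1 = 78 = 2 · 3 · 13.
g is a primitive root iff g^(78/q) ≢ 1 (mod 79) for each prime q ∈ {2, 3, 13}.
g = 2: 2^39 ≡ 1 — hits 1, so not a primitive root.
g = 3: 3^39 ≡ 78; 3^26 ≡ 23; 3^6 ≡ 18 — none is 1, so 3 is a primitive root.
The smallest primitive root modulo 79 is 3.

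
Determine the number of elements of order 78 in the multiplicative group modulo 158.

24

φ(158) = φ(2)·φ(79) = 1·78 = 78 = 2 · 3 · 13.
(Z/158Z)^× is cyclic (|G| = 78); a cyclic group of order m has exactly φ(d) elements of each order d | m, and none otherwise.
78 = 2 · 3 · 13 divides 78, and φ(78) = 24.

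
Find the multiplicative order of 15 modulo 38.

18

By Lagrange's theorem, ord_38(15) divides φ(38) = φ(2)·φ(19) = 1·18 = 18 = 2 · 3^2.
Divisors of 18: 1, 2, 3, 6, 9, 18.
Test each divisor d:
15^1 ≡ 15 (mod 38)
15^2 ≡ 35 (mod 38)
15^3 ≡ 31 (mod 38)
15^6 ≡ 11 (mod 38)
15^9 ≡ 37 (mod 38)
15^18 ≡ 1 (mod 38) ✓
The smallest such exponent is 18, so the order of 15 is 18.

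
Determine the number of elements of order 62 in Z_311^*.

30

φ(311) = 311 − 1 = 310 = 2 · 5 · 31.
In a cyclic group of order 310, there are φ(d) elements of order d for each divisor d of 310, and zero for non-divisors.
62 = 2 · 31 divides 310, and φ(62) = 30.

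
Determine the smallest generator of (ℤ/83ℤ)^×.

2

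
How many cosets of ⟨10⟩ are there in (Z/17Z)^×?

The order of 10 must divide φ(17) = 17 − 1 = 16 = 2^4.
Divisors of 16: 1, 2, 4, 8, 16.
Test each divisor d:
10^1 ≡ 10
10^2 ≡ 15
10^4 ≡ 4
10^8 ≡ 16
10^16 ≡ 1
So ord_17(10) = 16, hence |⟨10⟩| = 16.
[(Z/17Z)^× : ⟨10⟩] = 16/16 = 1.

1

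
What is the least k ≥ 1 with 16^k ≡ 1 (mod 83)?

The order of 16 must divide φ(83) = 83 − 1 = 82 = 2 · 41.
Divisors of 82: 1, 2, 41, 82.
Compute 16^d (mod 83) for the divisors d until we hit 1:
16^1 ≡ 16 (mod 83)
16^2 ≡ 7 (mod 83)
16^41 ≡ 1 (mod 83) ✓
Therefore the multiplicative order of 16 modulo 83 is 41.

41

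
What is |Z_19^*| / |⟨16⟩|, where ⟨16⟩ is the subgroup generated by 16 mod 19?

2

The order of 16 must divide φ(19) = 19 − 1 = 18 = 2 · 3^2.
Divisors of 18: 1, 2, 3, 6, 9, 18.
Test each divisor d:
16^1 ≡ 16 (mod 19)
16^2 ≡ 9 (mod 19)
16^3 ≡ 11 (mod 19)
16^6 ≡ 7 (mod 19)
16^9 ≡ 1 (mod 19) ✓
So ord_19(16) = 9, hence |⟨16⟩| = 9.
The index is φ(19) / ord(16) = 18 / 9 = 2.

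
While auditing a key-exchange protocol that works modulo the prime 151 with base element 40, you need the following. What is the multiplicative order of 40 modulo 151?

Since 40 ∈ (Z/151Z)^×, its order divides φ(151) = 151 − 1 = 150 = 2 · 3 · 5^2.
Divisors of 150: 1, 2, 3, 5, 6, 10, 15, 25, 30, 50, 75, 150.
Check 40^d mod 151 for each divisor in increasing order:
40^1 ≡ 40 (mod 151)
40^2 ≡ 90 (mod 151)
40^3 ≡ 127 (mod 151)
40^5 ≡ 105 (mod 151)
40^6 ≡ 123 (mod 151)
40^10 ≡ 2 (mod 151)
40^15 ≡ 59 (mod 151)
40^25 ≡ 118 (mod 151)
40^30 ≡ 8 (mod 151)
40^50 ≡ 32 (mod 151)
40^75 ≡ 1 (mod 151) ✓
So ord_151(40) = 75.

75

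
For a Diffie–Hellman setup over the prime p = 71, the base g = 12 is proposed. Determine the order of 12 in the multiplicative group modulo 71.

35

ord(12) | φ(71) = 71 − 1 = 70 = 2 · 5 · 7.
Divisors of 70: 1, 2, 5, 7, 10, 14, 35, 70.
Check 12^d mod 71 for each divisor in increasing order:
12^1 ≡ 12 (mod 71)
12^2 ≡ 2 (mod 71)
12^5 ≡ 48 (mod 71)
12^7 ≡ 25 (mod 71)
12^10 ≡ 32 (mod 71)
12^14 ≡ 57 (mod 71)
12^35 ≡ 1 (mod 71) ✓
Hence ord(12) = 35.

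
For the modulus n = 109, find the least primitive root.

φ(109) = 109 − 1 = 108 = 2^2 · 3^3.
Test candidates g = 2, 3, … against the prime factors q ∈ {2, 3} of φ(109): g is a generator iff g^(108/q) ≢ 1 for every such q.
g = 2: 2^54 ≡ 108; 2^36 ≡ 1 — hits 1, so not a primitive root.
g = 3: 3^54 ≡ 1 — hits 1, so not a primitive root.
g = 4: 4^54 ≡ 1 — hits 1, so not a primitive root.
g = 5: 5^54 ≡ 1 — hits 1, so not a primitive root.
g = 6: 6^54 ≡ 108; 6^36 ≡ 63 — none is 1, so 6 is a primitive root.
Hence the least primitive root of 109 is 6.

6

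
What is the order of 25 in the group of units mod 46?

Since 25 ∈ (Z/46Z)^×, its order divides φ(46) = φ(2)·φ(23) = 1·22 = 22 = 2 · 11.
Divisors of 22: 1, 2, 11, 22.
Test each divisor d:
25^1 ≡ 25 (mod 46)
25^2 ≡ 27 (mod 46)
25^11 ≡ 1 (mod 46) ✓
Therefore the multiplicative order of 25 modulo 46 is 11.

11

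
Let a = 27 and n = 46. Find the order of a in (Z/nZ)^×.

11

By Lagrange's theorem, ord_46(27) divides φ(46) = φ(2)·φ(23) = 1·22 = 22 = 2 · 11.
Divisors of 22: 1, 2, 11, 22.
Evaluate successive powers at the divisors of 22:
27^1 ≡ 27
27^2 ≡ 39
27^11 ≡ 1
So ord_46(27) = 11.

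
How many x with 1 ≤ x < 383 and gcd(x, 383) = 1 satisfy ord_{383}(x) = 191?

190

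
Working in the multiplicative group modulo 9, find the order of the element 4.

3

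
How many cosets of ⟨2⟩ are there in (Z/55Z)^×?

2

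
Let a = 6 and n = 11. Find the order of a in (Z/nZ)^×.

10

Since 6 ∈ (Z/11Z)^×, its order divides φ(11) = 11 − 1 = 10 = 2 · 5.
Divisors of 10: 1, 2, 5, 10.
Check 6^d mod 11 for each divisor in increasing order:
6^1 ≡ 6 (mod 11)
6^2 ≡ 3 (mod 11)
6^5 ≡ 10 (mod 11)
6^10 ≡ 1 (mod 11) ✓
So ord_11(6) = 10.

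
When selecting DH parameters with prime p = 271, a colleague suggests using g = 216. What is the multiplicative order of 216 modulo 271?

90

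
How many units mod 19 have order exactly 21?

0

φ(19) = 19 − 1 = 18 = 2 · 3^2.
In a cyclic group of order 18, there are φ(d) elements of order d for each divisor d of 18, and zero for non-divisors.
Here 18 is not a multiple of 21, so there are no elements of order 21.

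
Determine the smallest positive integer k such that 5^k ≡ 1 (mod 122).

30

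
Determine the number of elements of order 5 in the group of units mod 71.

4

φ(71) = 71 − 1 = 70 = 2 · 5 · 7.
(Z/71Z)^× is cyclic (|G| = 70); a cyclic group of order m has exactly φ(d) elements of each order d | m, and none otherwise.
5 | 70, and φ(5) = 5 − 1 = 4.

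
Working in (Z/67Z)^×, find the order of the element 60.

33

By Lagrange's theorem, ord_67(60) divides φ(67) = 67 − 1 = 66 = 2 · 3 · 11.
Divisors of 66: 1, 2, 3, 6, 11, 22, 33, 66.
Test each divisor d:
60^1 ≡ 60 (mod 67)
60^2 ≡ 49 (mod 67)
60^3 ≡ 59 (mod 67)
60^6 ≡ 64 (mod 67)
60^11 ≡ 37 (mod 67)
60^22 ≡ 29 (mod 67)
60^33 ≡ 1 (mod 67) ✓
Therefore the multiplicative order of 60 modulo 67 is 33.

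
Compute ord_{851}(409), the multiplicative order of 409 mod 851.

Since 409 ∈ (Z/851Z)^×, its order divides φ(851) = φ(23·37) = (23−1)·(37−1) = 22·36 = 792 = 2^3 · 3^2 · 11.
Divisors of 792: 1, 2, 3, 4, 6, 8, 9, 11, 12, 18, 22, 24, 33, 36, 44, 66, 72, 88, 99, 132, 198, 264, 396, 792.
Test each divisor d:
409^1 ≡ 409 (mod 851)
409^2 ≡ 485 (mod 851)
409^3 ≡ 82 (mod 851)
409^4 ≡ 349 (mod 851)
409^6 ≡ 767 (mod 851)
409^8 ≡ 108 (mod 851)
409^9 ≡ 771 (mod 851)
409^11 ≡ 346 (mod 851)
409^12 ≡ 248 (mod 851)
409^18 ≡ 443 (mod 851)
409^22 ≡ 576 (mod 851)
409^24 ≡ 232 (mod 851)
409^33 ≡ 162 (mod 851)
409^36 ≡ 519 (mod 851)
409^44 ≡ 737 (mod 851)
409^66 ≡ 714 (mod 851)
409^72 ≡ 445 (mod 851)
409^88 ≡ 231 (mod 851)
409^99 ≡ 783 (mod 851)
409^132 ≡ 47 (mod 851)
409^198 ≡ 369 (mod 851)
409^264 ≡ 507 (mod 851)
409^396 ≡ 1 (mod 851) ✓
The smallest such exponent is 396, so the order of 409 is 396.

396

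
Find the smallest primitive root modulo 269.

φ(269) = 269 − 1 = 268 = 2^2 · 67.
g is a primitive root iff g^(268/q) ≢ 1 (mod 269) for each prime q ∈ {2, 67}.
g = 2: 2^134 ≡ 268; 2^4 ≡ 16 — none is 1, so 2 is a primitive root.
Hence the least primitive root of 269 is 2.

2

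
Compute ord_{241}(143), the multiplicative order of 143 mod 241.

10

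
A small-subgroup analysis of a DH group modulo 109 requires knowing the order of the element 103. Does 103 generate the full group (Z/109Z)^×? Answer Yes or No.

φ(109) = 109 − 1 = 108 = 2^2 · 3^3.
An element g generates (Z/109Z)^× iff g^(108/q) ≢ 1 (mod 109) for each prime q ∈ {2, 3}.
103^54 ≡ 108 (mod 109)  [q = 2: ≢ 1 ✓]
103^36 ≡ 63 (mod 109)  [q = 3: ≢ 1 ✓]
Every test exponent gives a nontrivial residue, hence 103 generates the full group.

Yes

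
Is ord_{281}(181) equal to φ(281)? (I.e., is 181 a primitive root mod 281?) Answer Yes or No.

No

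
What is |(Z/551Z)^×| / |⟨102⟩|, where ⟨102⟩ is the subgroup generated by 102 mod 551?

ord(102) | φ(551) = φ(19·29) = (19−1)·(29−1) = 18·28 = 504 = 2^3 · 3^2 · 7.
Divisors of 504: 1, 2, 3, 4, 6, 7, 8, 9, 12, 14, 18, 21, 24, 28, 36, 42, 56, 63, 72, 84, 126, 168, 252, 504.
Compute 102^d (mod 551) for the divisors d until we hit 1:
102^1 ≡ 102
102^2 ≡ 486
102^3 ≡ 533
102^4 ≡ 368
102^6 ≡ 324
102^7 ≡ 539
102^8 ≡ 429
102^9 ≡ 229
102^12 ≡ 286
102^14 ≡ 144
102^18 ≡ 96
102^21 ≡ 476
102^24 ≡ 248
102^28 ≡ 349
102^36 ≡ 400
102^42 ≡ 115
102^56 ≡ 30
102^63 ≡ 191
102^72 ≡ 210
102^84 ≡ 1
Thus |⟨102⟩| = ord(102) = 84.
[(Z/551Z)^× : ⟨102⟩] = 504/84 = 6.

6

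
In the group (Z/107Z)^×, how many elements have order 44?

0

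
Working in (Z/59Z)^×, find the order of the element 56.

58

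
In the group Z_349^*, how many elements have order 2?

φ(349) = 349 − 1 = 348 = 2^2 · 3 · 29.
Since (Z/349Z)^× is cyclic of order 348, the number of elements of order d is φ(d) when d | 348 and 0 otherwise.
2 | 348, and φ(2) = 2 − 1 = 1.

1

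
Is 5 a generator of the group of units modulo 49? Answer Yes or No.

Yes

φ(49) = φ(7^2) = 7·(7−1) = 42 = 2 · 3 · 7.
5 is a primitive root mod 49 iff 5^(φ(49)/q) ≢ 1 for every prime q | φ(49), i.e. q ∈ {2, 3, 7}.
5^21 ≡ 48 (mod 49)  [q = 2: ≢ 1 ✓]
5^14 ≡ 18 (mod 49)  [q = 3: ≢ 1 ✓]
5^6 ≡ 43 (mod 49)  [q = 7: ≢ 1 ✓]
All checks pass, so 5 has order 42 and is a primitive root modulo 49.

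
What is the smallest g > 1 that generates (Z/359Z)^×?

7

φ(359) = 359 − 1 = 358 = 2 · 179.
g is a primitive root iff g^(358/q) ≢ 1 (mod 359) for each prime q ∈ {2, 179}.
g = 2: 2^179 ≡ 1 — hits 1, so not a primitive root.
g = 3: 3^179 ≡ 1 — hits 1, so not a primitive root.
g = 4: 4^179 ≡ 1 — hits 1, so not a primitive root.
g = 5: 5^179 ≡ 1 — hits 1, so not a primitive root.
g = 6: 6^179 ≡ 1 — hits 1, so not a primitive root.
g = 7: 7^179 ≡ 358; 7^2 ≡ 49 — none is 1, so 7 is a primitive root.
Hence the least primitive root of 359 is 7.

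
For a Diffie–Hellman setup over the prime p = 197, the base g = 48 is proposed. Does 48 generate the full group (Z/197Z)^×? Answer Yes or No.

φ(197) = 197 − 1 = 196 = 2^2 · 7^2.
Test 48^(196/q) mod 197 for each prime factor q of 196:
48^98 ≡ 196 (mod 197)  [q = 2: ≢ 1 ✓]
48^28 ≡ 191 (mod 197)  [q = 7: ≢ 1 ✓]
None equal 1, so ord_197(48) = 196: 48 is a primitive root.

Yes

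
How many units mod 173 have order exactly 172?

84

φ(173) = 173 − 1 = 172 = 2^2 · 43.
(Z/173Z)^× is cyclic (|G| = 172); a cyclic group of order m has exactly φ(d) elements of each order d | m, and none otherwise.
172 = 2^2 · 43 divides 172, and φ(172) = 84.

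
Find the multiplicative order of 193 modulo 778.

Since 193 ∈ (Z/778Z)^×, its order divides φ(778) = φ(2)·φ(389) = 1·388 = 388 = 2^2 · 97.
Divisors of 388: 1, 2, 4, 97, 194, 388.
Check 193^d mod 778 for each divisor in increasing order:
193^1 ≡ 193
193^2 ≡ 683
193^4 ≡ 467
193^97 ≡ 1
Therefore the multiplicative order of 193 modulo 778 is 97.

97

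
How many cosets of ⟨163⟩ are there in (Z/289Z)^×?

1

The order of 163 must divide φ(289) = φ(17^2) = 17·(17−1) = 272 = 2^4 · 17.
Divisors of 272: 1, 2, 4, 8, 16, 17, 34, 68, 136, 272.
Check 163^d mod 289 for each divisor in increasing order:
163^1 ≡ 163 (mod 289)
163^2 ≡ 270 (mod 289)
163^4 ≡ 72 (mod 289)
163^8 ≡ 271 (mod 289)
163^16 ≡ 35 (mod 289)
163^17 ≡ 214 (mod 289)
163^34 ≡ 134 (mod 289)
163^68 ≡ 38 (mod 289)
163^136 ≡ 288 (mod 289)
163^272 ≡ 1 (mod 289) ✓
Thus |⟨163⟩| = ord(163) = 272.
The index is φ(289) / ord(163) = 272 / 272 = 1.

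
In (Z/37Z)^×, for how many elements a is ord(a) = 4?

φ(37) = 37 − 1 = 36 = 2^2 · 3^2.
In a cyclic group of order 36, there are φ(d) elements of order d for each divisor d of 36, and zero for non-divisors.
4 = 2^2 divides 36, and φ(4) = 2.

2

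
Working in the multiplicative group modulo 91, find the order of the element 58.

12

The order of 58 must divide φ(91) = φ(7·13) = (7−1)·(13−1) = 6·12 = 72 = 2^3 · 3^2.
Divisors of 72: 1, 2, 3, 4, 6, 8, 9, 12, 18, 24, 36, 72.
Test each divisor d:
58^1 ≡ 58
58^2 ≡ 88
58^3 ≡ 8
58^4 ≡ 9
58^6 ≡ 64
58^8 ≡ 81
58^9 ≡ 57
58^12 ≡ 1
Hence ord(58) = 12.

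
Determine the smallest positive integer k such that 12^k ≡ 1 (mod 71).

Since 12 ∈ (Z/71Z)^×, its order divides φ(71) = 71 − 1 = 70 = 2 · 5 · 7.
Divisors of 70: 1, 2, 5, 7, 10, 14, 35, 70.
Evaluate successive powers at the divisors of 70:
12^1 ≡ 12
12^2 ≡ 2
12^5 ≡ 48
12^7 ≡ 25
12^10 ≡ 32
12^14 ≡ 57
12^35 ≡ 1
The smallest such exponent is 35, so the order of 12 is 35.

35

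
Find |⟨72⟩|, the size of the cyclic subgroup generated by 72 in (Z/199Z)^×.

99

By Lagrange's theorem, ord_199(72) divides φ(199) = 199 − 1 = 198 = 2 · 3^2 · 11.
Divisors of 198: 1, 2, 3, 6, 9, 11, 18, 22, 33, 66, 99, 198.
Evaluate successive powers at the divisors of 198:
72^1 ≡ 72 (mod 199)
72^2 ≡ 10 (mod 199)
72^3 ≡ 123 (mod 199)
72^6 ≡ 5 (mod 199)
72^9 ≡ 18 (mod 199)
72^11 ≡ 180 (mod 199)
72^18 ≡ 125 (mod 199)
72^22 ≡ 162 (mod 199)
72^33 ≡ 106 (mod 199)
72^66 ≡ 92 (mod 199)
72^99 ≡ 1 (mod 199) ✓
Therefore the multiplicative order of 72 modulo 199 is 99.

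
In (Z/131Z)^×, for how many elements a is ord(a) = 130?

φ(131) = 131 − 1 = 130 = 2 · 5 · 13.
In a cyclic group of order 130, there are φ(d) elements of order d for each divisor d of 130, and zero for non-divisors.
130 = 2 · 5 · 13 divides 130, and φ(130) = 48.

48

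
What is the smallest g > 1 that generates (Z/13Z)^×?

φ(13) = 13 − 1 = 12 = 2^2 · 3.
g is a primitive root iff g^(12/q) ≢ 1 (mod 13) for each prime q ∈ {2, 3}.
g = 2: 2^6 ≡ 12; 2^4 ≡ 3 — none is 1, so 2 is a primitive root.
The smallest primitive root modulo 13 is 2.

2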